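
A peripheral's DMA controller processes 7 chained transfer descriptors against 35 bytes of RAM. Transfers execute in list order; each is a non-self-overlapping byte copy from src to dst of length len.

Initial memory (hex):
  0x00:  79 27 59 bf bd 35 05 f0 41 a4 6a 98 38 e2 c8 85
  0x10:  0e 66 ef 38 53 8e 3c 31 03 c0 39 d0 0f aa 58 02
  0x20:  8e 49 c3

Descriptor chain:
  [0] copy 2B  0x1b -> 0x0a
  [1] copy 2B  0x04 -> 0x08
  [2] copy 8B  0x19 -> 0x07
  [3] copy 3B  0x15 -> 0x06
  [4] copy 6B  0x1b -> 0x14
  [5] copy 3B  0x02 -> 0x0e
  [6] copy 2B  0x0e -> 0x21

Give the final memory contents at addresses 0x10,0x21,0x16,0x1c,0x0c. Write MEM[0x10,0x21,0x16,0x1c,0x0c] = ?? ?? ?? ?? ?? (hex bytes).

#0 dst[0x0a+2] := {0xd0,0x0f}
#1 dst[0x08+2] := {0xbd,0x35}
#2 dst[0x07+8] := {0xc0,0x39,0xd0,0x0f,0xaa,0x58,0x02,0x8e}
#3 dst[0x06+3] := {0x8e,0x3c,0x31}
#4 dst[0x14+6] := {0xd0,0x0f,0xaa,0x58,0x02,0x8e}
#5 dst[0x0e+3] := {0x59,0xbf,0xbd}
#6 dst[0x21+2] := {0x59,0xbf}
query mem[0x10]=0xbd, mem[0x21]=0x59, mem[0x16]=0xaa, mem[0x1c]=0x0f, mem[0x0c]=0x58

MEM[0x10,0x21,0x16,0x1c,0x0c] = bd 59 aa 0f 58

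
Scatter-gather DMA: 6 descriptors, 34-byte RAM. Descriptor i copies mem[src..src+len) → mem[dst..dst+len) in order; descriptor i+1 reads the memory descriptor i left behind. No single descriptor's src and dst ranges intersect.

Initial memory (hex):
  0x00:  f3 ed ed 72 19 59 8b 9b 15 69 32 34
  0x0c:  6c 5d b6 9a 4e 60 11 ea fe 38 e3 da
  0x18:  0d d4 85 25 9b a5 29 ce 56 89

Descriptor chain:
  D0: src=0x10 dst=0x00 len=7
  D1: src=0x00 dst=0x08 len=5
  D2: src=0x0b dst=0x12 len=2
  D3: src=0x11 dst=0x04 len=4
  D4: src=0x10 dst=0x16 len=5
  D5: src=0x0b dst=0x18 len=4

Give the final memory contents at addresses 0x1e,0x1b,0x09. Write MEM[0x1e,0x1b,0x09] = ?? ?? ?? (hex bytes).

MEM[0x1e,0x1b,0x09] = 29 b6 60

[0] 0x10->0x00 len=7 : 4e 60 11 ea fe 38 e3
[1] 0x00->0x08 len=5 : 4e 60 11 ea fe
[2] 0x0b->0x12 len=2 : ea fe
[3] 0x11->0x04 len=4 : 60 ea fe fe
[4] 0x10->0x16 len=5 : 4e 60 ea fe fe
[5] 0x0b->0x18 len=4 : ea fe 5d b6
query mem[0x1e]=0x29, mem[0x1b]=0xb6, mem[0x09]=0x60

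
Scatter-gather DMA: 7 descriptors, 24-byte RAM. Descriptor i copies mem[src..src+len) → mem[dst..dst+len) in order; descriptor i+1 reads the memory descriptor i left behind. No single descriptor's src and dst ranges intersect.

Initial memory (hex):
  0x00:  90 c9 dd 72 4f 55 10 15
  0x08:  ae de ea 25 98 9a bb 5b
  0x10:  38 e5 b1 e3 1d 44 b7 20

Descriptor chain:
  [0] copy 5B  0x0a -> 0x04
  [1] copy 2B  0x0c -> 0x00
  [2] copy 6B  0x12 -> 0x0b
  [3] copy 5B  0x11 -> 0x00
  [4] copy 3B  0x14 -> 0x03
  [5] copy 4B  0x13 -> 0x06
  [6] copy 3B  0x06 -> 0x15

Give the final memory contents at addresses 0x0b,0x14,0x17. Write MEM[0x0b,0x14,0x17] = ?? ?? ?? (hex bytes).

MEM[0x0b,0x14,0x17] = b1 1d 44

#0 dst[0x04+5] := {0xea,0x25,0x98,0x9a,0xbb}
#1 dst[0x00+2] := {0x98,0x9a}
#2 dst[0x0b+6] := {0xb1,0xe3,0x1d,0x44,0xb7,0x20}
#3 dst[0x00+5] := {0xe5,0xb1,0xe3,0x1d,0x44}
#4 dst[0x03+3] := {0x1d,0x44,0xb7}
#5 dst[0x06+4] := {0xe3,0x1d,0x44,0xb7}
#6 dst[0x15+3] := {0xe3,0x1d,0x44}
query mem[0x0b]=0xb1, mem[0x14]=0x1d, mem[0x17]=0x44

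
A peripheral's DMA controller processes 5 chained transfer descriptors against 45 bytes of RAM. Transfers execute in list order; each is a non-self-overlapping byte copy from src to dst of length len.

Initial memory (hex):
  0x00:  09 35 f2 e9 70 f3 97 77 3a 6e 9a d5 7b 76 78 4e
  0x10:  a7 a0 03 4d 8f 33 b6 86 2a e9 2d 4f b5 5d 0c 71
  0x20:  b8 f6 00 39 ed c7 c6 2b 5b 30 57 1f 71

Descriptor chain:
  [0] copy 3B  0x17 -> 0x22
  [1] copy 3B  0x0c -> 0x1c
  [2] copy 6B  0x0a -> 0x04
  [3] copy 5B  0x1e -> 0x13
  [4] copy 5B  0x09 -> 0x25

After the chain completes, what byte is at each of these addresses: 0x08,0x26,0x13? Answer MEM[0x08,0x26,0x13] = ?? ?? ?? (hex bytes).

MEM[0x08,0x26,0x13] = 78 9a 78

  after D0: wrote 3B at 0x22 = 862ae9
  after D1: wrote 3B at 0x1c = 7b7678
  after D2: wrote 6B at 0x04 = 9ad57b76784e
  after D3: wrote 5B at 0x13 = 7871b8f686
  after D4: wrote 5B at 0x25 = 4e9ad57b76
query mem[0x08]=0x78, mem[0x26]=0x9a, mem[0x13]=0x78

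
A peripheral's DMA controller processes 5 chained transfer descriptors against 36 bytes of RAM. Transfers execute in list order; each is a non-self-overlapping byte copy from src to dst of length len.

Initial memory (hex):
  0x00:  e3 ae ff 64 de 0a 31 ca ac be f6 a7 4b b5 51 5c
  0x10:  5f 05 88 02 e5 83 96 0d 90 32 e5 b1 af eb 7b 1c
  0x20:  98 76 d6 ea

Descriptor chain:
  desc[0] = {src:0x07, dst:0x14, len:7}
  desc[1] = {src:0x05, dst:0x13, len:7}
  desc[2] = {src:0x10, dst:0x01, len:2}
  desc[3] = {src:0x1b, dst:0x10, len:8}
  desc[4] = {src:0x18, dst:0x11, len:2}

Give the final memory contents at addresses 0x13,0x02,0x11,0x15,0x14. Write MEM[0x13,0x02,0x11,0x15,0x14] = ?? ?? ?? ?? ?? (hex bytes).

MEM[0x13,0x02,0x11,0x15,0x14] = 7b 05 f6 98 1c

  after D0: wrote 7B at 0x14 = caacbef6a74bb5
  after D1: wrote 7B at 0x13 = 0a31caacbef6a7
  after D2: wrote 2B at 0x01 = 5f05
  after D3: wrote 8B at 0x10 = b1afeb7b1c9876d6
  after D4: wrote 2B at 0x11 = f6a7
query mem[0x13]=0x7b, mem[0x02]=0x05, mem[0x11]=0xf6, mem[0x15]=0x98, mem[0x14]=0x1c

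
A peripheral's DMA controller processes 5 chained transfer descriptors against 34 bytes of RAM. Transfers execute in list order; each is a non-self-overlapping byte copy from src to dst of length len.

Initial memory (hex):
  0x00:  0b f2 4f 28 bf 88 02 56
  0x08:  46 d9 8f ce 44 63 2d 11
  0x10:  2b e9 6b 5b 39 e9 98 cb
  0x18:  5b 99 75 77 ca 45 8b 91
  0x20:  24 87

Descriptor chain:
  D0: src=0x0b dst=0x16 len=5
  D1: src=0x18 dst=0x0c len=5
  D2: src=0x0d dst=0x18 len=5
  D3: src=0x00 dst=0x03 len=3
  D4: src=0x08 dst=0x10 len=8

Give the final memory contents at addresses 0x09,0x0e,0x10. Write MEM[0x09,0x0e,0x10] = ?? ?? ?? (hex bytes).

MEM[0x09,0x0e,0x10] = d9 11 46

#0 dst[0x16+5] := {0xce,0x44,0x63,0x2d,0x11}
#1 dst[0x0c+5] := {0x63,0x2d,0x11,0x77,0xca}
#2 dst[0x18+5] := {0x2d,0x11,0x77,0xca,0xe9}
#3 dst[0x03+3] := {0x0b,0xf2,0x4f}
#4 dst[0x10+8] := {0x46,0xd9,0x8f,0xce,0x63,0x2d,0x11,0x77}
query mem[0x09]=0xd9, mem[0x0e]=0x11, mem[0x10]=0x46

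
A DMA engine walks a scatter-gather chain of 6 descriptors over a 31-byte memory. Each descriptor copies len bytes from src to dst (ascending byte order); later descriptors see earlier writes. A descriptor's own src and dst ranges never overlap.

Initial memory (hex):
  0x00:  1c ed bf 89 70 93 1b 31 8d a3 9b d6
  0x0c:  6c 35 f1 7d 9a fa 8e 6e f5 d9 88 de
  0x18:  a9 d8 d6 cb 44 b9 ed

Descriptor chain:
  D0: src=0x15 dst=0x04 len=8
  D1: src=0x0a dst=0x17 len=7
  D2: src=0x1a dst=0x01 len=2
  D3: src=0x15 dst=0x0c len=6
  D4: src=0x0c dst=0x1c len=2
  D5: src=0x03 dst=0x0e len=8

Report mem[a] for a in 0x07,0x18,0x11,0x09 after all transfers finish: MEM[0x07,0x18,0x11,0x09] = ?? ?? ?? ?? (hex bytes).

MEM[0x07,0x18,0x11,0x09] = a9 44 de d6

  after D0: wrote 8B at 0x04 = d988dea9d8d6cb44
  after D1: wrote 7B at 0x17 = cb446c35f17d9a
  after D2: wrote 2B at 0x01 = 35f1
  after D3: wrote 6B at 0x0c = d988cb446c35
  after D4: wrote 2B at 0x1c = d988
  after D5: wrote 8B at 0x0e = 89d988dea9d8d6cb
query mem[0x07]=0xa9, mem[0x18]=0x44, mem[0x11]=0xde, mem[0x09]=0xd6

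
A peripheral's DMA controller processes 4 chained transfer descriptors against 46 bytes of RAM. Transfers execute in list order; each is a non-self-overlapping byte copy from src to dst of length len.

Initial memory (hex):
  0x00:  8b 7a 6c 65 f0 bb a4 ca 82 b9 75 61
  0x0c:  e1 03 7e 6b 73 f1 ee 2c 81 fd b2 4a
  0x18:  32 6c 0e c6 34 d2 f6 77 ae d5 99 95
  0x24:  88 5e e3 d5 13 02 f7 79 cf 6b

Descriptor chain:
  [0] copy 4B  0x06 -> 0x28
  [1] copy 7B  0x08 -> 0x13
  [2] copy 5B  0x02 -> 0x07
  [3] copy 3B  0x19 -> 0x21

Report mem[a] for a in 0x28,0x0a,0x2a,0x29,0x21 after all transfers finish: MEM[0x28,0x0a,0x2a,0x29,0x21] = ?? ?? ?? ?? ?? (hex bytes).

#0 dst[0x28+4] := {0xa4,0xca,0x82,0xb9}
#1 dst[0x13+7] := {0x82,0xb9,0x75,0x61,0xe1,0x03,0x7e}
#2 dst[0x07+5] := {0x6c,0x65,0xf0,0xbb,0xa4}
#3 dst[0x21+3] := {0x7e,0x0e,0xc6}
query mem[0x28]=0xa4, mem[0x0a]=0xbb, mem[0x2a]=0x82, mem[0x29]=0xca, mem[0x21]=0x7e

MEM[0x28,0x0a,0x2a,0x29,0x21] = a4 bb 82 ca 7e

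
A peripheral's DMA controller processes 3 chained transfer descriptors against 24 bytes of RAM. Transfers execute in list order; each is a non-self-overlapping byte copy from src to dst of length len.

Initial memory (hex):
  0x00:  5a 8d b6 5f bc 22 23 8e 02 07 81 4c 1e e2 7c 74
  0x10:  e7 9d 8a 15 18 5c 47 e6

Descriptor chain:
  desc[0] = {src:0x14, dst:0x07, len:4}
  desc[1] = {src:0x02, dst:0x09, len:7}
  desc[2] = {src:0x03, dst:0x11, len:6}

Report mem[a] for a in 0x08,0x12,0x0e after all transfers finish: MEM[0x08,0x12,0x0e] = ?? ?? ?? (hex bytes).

MEM[0x08,0x12,0x0e] = 5c bc 18

#0 dst[0x07+4] := {0x18,0x5c,0x47,0xe6}
#1 dst[0x09+7] := {0xb6,0x5f,0xbc,0x22,0x23,0x18,0x5c}
#2 dst[0x11+6] := {0x5f,0xbc,0x22,0x23,0x18,0x5c}
query mem[0x08]=0x5c, mem[0x12]=0xbc, mem[0x0e]=0x18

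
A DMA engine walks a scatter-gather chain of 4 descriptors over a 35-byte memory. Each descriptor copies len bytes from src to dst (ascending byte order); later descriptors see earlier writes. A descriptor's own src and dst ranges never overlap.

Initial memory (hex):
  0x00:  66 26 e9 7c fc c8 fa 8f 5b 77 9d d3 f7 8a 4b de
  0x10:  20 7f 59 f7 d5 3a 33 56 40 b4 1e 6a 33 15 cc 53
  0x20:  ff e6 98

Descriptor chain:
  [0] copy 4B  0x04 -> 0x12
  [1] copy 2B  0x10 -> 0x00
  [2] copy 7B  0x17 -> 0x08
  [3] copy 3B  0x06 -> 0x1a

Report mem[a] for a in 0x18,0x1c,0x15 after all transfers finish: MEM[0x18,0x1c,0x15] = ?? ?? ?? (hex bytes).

MEM[0x18,0x1c,0x15] = 40 56 8f

  after D0: wrote 4B at 0x12 = fcc8fa8f
  after D1: wrote 2B at 0x00 = 207f
  after D2: wrote 7B at 0x08 = 5640b41e6a3315
  after D3: wrote 3B at 0x1a = fa8f56
query mem[0x18]=0x40, mem[0x1c]=0x56, mem[0x15]=0x8f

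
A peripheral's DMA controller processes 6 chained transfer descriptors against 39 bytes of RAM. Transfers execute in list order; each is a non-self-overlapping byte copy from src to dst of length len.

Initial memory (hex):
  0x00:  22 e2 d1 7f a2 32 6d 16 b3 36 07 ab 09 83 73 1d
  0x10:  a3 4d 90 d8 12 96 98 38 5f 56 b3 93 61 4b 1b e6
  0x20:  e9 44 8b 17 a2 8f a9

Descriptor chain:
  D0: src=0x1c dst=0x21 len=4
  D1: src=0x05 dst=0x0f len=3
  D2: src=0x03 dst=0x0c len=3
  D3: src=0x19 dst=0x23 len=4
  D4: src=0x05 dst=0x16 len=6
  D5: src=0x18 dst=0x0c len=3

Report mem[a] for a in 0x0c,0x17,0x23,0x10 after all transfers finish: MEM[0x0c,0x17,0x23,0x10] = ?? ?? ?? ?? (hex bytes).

#0 dst[0x21+4] := {0x61,0x4b,0x1b,0xe6}
#1 dst[0x0f+3] := {0x32,0x6d,0x16}
#2 dst[0x0c+3] := {0x7f,0xa2,0x32}
#3 dst[0x23+4] := {0x56,0xb3,0x93,0x61}
#4 dst[0x16+6] := {0x32,0x6d,0x16,0xb3,0x36,0x07}
#5 dst[0x0c+3] := {0x16,0xb3,0x36}
query mem[0x0c]=0x16, mem[0x17]=0x6d, mem[0x23]=0x56, mem[0x10]=0x6d

MEM[0x0c,0x17,0x23,0x10] = 16 6d 56 6d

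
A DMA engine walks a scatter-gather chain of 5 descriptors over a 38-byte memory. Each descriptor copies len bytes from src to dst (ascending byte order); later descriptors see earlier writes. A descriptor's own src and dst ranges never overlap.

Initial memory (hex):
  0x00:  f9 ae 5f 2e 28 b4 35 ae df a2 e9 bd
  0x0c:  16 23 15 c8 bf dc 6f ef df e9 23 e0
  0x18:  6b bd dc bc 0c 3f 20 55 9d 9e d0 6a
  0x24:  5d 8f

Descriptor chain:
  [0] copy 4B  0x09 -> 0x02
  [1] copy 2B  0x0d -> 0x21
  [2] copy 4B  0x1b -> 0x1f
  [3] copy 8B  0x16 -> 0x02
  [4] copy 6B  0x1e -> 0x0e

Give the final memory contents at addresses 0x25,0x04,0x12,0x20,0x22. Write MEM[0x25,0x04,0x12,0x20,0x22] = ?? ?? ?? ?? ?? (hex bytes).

MEM[0x25,0x04,0x12,0x20,0x22] = 8f 6b 20 0c 20

  after D0: wrote 4B at 0x02 = a2e9bd16
  after D1: wrote 2B at 0x21 = 2315
  after D2: wrote 4B at 0x1f = bc0c3f20
  after D3: wrote 8B at 0x02 = 23e06bbddcbc0c3f
  after D4: wrote 6B at 0x0e = 20bc0c3f206a
query mem[0x25]=0x8f, mem[0x04]=0x6b, mem[0x12]=0x20, mem[0x20]=0x0c, mem[0x22]=0x20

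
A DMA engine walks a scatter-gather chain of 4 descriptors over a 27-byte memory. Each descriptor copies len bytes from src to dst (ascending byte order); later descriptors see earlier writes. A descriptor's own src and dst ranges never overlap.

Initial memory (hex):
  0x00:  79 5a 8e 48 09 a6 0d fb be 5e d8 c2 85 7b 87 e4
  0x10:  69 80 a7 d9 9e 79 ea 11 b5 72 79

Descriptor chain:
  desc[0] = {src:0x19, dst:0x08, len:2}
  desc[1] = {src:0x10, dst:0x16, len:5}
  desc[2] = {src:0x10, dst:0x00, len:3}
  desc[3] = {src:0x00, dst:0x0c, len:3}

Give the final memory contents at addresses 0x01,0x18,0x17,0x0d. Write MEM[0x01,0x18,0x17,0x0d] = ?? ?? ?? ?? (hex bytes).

[0] 0x19->0x08 len=2 : 72 79
[1] 0x10->0x16 len=5 : 69 80 a7 d9 9e
[2] 0x10->0x00 len=3 : 69 80 a7
[3] 0x00->0x0c len=3 : 69 80 a7
query mem[0x01]=0x80, mem[0x18]=0xa7, mem[0x17]=0x80, mem[0x0d]=0x80

MEM[0x01,0x18,0x17,0x0d] = 80 a7 80 80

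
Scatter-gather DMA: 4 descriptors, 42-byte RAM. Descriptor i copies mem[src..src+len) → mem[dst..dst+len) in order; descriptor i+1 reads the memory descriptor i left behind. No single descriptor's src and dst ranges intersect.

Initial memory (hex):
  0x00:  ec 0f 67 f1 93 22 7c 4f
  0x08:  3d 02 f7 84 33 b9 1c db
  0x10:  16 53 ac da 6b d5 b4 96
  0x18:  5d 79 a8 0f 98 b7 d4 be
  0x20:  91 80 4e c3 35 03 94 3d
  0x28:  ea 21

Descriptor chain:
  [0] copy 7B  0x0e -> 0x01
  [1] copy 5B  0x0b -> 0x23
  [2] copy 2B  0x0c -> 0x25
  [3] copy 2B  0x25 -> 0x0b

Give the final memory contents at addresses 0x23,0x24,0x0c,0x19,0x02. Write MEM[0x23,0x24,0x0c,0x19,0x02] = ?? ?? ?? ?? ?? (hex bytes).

  after D0: wrote 7B at 0x01 = 1cdb1653acda6b
  after D1: wrote 5B at 0x23 = 8433b91cdb
  after D2: wrote 2B at 0x25 = 33b9
  after D3: wrote 2B at 0x0b = 33b9
query mem[0x23]=0x84, mem[0x24]=0x33, mem[0x0c]=0xb9, mem[0x19]=0x79, mem[0x02]=0xdb

MEM[0x23,0x24,0x0c,0x19,0x02] = 84 33 b9 79 db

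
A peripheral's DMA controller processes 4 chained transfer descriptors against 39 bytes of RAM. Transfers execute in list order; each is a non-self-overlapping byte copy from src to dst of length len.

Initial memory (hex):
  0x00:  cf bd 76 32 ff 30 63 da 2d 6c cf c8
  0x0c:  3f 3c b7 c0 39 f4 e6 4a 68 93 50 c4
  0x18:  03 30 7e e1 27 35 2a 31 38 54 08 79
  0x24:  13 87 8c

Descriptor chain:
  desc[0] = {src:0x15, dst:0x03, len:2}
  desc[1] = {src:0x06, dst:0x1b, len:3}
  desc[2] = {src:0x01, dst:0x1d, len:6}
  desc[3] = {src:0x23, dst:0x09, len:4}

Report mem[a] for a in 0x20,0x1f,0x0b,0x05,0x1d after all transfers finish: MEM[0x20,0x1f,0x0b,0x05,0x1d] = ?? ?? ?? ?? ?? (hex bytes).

MEM[0x20,0x1f,0x0b,0x05,0x1d] = 50 93 87 30 bd

#0 dst[0x03+2] := {0x93,0x50}
#1 dst[0x1b+3] := {0x63,0xda,0x2d}
#2 dst[0x1d+6] := {0xbd,0x76,0x93,0x50,0x30,0x63}
#3 dst[0x09+4] := {0x79,0x13,0x87,0x8c}
query mem[0x20]=0x50, mem[0x1f]=0x93, mem[0x0b]=0x87, mem[0x05]=0x30, mem[0x1d]=0xbd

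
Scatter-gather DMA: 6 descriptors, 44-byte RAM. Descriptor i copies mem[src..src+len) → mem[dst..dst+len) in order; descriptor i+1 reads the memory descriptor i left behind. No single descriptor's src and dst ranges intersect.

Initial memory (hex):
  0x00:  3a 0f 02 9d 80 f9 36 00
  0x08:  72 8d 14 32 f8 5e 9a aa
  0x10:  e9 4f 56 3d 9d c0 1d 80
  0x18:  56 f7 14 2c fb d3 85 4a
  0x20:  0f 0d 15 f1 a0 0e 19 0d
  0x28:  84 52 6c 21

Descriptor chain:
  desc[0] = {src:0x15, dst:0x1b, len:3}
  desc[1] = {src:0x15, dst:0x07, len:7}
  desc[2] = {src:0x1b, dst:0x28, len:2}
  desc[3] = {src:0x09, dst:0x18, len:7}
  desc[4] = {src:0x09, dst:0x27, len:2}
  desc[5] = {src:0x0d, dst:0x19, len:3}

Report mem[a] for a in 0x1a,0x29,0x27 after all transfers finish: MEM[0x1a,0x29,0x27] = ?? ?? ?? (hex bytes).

MEM[0x1a,0x29,0x27] = 9a 1d 80

D0: mem[0x1b..0x1d] <- [c0 1d 80]
D1: mem[0x07..0x0d] <- [c0 1d 80 56 f7 14 c0]
D2: mem[0x28..0x29] <- [c0 1d]
D3: mem[0x18..0x1e] <- [80 56 f7 14 c0 9a aa]
D4: mem[0x27..0x28] <- [80 56]
D5: mem[0x19..0x1b] <- [c0 9a aa]
query mem[0x1a]=0x9a, mem[0x29]=0x1d, mem[0x27]=0x80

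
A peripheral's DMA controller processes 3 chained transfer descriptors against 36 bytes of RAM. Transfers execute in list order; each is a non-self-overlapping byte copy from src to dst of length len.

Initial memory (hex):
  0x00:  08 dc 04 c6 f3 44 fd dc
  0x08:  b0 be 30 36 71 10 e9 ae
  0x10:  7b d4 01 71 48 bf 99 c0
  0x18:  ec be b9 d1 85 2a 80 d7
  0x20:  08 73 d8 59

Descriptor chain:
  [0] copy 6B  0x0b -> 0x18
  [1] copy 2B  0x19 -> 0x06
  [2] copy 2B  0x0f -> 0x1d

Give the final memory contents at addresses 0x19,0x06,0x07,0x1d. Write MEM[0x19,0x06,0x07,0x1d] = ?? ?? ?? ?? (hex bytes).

MEM[0x19,0x06,0x07,0x1d] = 71 71 10 ae

D0: mem[0x18..0x1d] <- [36 71 10 e9 ae 7b]
D1: mem[0x06..0x07] <- [71 10]
D2: mem[0x1d..0x1e] <- [ae 7b]
query mem[0x19]=0x71, mem[0x06]=0x71, mem[0x07]=0x10, mem[0x1d]=0xae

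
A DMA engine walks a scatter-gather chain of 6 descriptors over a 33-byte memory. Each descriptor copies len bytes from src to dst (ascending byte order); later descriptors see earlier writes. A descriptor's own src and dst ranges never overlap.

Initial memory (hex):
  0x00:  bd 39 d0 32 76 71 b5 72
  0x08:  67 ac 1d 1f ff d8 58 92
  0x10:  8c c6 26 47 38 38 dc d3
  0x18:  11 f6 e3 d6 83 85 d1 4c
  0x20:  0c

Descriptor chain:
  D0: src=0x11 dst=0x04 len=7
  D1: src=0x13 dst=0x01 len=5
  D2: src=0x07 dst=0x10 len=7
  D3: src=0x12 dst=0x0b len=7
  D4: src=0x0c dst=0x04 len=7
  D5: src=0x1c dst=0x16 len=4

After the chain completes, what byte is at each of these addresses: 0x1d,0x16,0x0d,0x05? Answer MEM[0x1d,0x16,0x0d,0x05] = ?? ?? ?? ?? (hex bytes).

MEM[0x1d,0x16,0x0d,0x05] = 85 83 1f 1f

[0] 0x11->0x04 len=7 : c6 26 47 38 38 dc d3
[1] 0x13->0x01 len=5 : 47 38 38 dc d3
[2] 0x07->0x10 len=7 : 38 38 dc d3 1f ff d8
[3] 0x12->0x0b len=7 : dc d3 1f ff d8 d3 11
[4] 0x0c->0x04 len=7 : d3 1f ff d8 d3 11 dc
[5] 0x1c->0x16 len=4 : 83 85 d1 4c
query mem[0x1d]=0x85, mem[0x16]=0x83, mem[0x0d]=0x1f, mem[0x05]=0x1f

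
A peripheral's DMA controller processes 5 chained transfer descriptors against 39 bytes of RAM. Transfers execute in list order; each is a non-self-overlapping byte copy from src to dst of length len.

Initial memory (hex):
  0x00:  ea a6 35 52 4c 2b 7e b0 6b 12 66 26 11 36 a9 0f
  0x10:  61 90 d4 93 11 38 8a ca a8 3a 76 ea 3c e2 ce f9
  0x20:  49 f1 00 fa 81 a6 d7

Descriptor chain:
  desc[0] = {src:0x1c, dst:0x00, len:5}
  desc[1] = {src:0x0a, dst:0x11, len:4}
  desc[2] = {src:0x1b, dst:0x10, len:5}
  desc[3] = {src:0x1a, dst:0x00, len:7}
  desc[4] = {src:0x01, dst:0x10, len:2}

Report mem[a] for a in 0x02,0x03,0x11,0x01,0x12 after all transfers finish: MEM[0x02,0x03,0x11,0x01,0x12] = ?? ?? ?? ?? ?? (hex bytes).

MEM[0x02,0x03,0x11,0x01,0x12] = 3c e2 3c ea e2

[0] 0x1c->0x00 len=5 : 3c e2 ce f9 49
[1] 0x0a->0x11 len=4 : 66 26 11 36
[2] 0x1b->0x10 len=5 : ea 3c e2 ce f9
[3] 0x1a->0x00 len=7 : 76 ea 3c e2 ce f9 49
[4] 0x01->0x10 len=2 : ea 3c
query mem[0x02]=0x3c, mem[0x03]=0xe2, mem[0x11]=0x3c, mem[0x01]=0xea, mem[0x12]=0xe2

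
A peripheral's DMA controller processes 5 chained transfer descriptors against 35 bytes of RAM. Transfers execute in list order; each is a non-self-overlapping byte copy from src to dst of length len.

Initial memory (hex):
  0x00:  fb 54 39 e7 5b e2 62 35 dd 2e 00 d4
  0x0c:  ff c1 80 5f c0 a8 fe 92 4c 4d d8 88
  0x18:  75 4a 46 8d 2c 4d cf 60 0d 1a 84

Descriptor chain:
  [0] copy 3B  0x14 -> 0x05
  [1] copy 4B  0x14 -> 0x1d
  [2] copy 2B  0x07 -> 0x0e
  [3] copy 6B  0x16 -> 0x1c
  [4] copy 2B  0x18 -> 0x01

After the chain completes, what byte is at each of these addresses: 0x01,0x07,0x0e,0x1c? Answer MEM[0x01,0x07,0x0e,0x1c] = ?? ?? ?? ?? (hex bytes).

MEM[0x01,0x07,0x0e,0x1c] = 75 d8 d8 d8

  after D0: wrote 3B at 0x05 = 4c4dd8
  after D1: wrote 4B at 0x1d = 4c4dd888
  after D2: wrote 2B at 0x0e = d8dd
  after D3: wrote 6B at 0x1c = d888754a468d
  after D4: wrote 2B at 0x01 = 754a
query mem[0x01]=0x75, mem[0x07]=0xd8, mem[0x0e]=0xd8, mem[0x1c]=0xd8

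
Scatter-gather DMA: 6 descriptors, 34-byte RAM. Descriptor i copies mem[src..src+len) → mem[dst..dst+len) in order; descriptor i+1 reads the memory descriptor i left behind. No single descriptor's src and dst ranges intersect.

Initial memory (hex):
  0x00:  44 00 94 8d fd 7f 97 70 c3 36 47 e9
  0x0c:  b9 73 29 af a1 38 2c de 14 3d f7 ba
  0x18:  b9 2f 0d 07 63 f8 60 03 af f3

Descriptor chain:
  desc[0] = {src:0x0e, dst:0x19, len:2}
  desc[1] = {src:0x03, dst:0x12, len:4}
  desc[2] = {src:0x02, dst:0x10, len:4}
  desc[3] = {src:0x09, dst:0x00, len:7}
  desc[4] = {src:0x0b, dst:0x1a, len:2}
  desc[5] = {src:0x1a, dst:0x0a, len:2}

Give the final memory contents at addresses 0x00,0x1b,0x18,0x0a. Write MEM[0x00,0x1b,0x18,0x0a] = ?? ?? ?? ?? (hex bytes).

MEM[0x00,0x1b,0x18,0x0a] = 36 b9 b9 e9

[0] 0x0e->0x19 len=2 : 29 af
[1] 0x03->0x12 len=4 : 8d fd 7f 97
[2] 0x02->0x10 len=4 : 94 8d fd 7f
[3] 0x09->0x00 len=7 : 36 47 e9 b9 73 29 af
[4] 0x0b->0x1a len=2 : e9 b9
[5] 0x1a->0x0a len=2 : e9 b9
query mem[0x00]=0x36, mem[0x1b]=0xb9, mem[0x18]=0xb9, mem[0x0a]=0xe9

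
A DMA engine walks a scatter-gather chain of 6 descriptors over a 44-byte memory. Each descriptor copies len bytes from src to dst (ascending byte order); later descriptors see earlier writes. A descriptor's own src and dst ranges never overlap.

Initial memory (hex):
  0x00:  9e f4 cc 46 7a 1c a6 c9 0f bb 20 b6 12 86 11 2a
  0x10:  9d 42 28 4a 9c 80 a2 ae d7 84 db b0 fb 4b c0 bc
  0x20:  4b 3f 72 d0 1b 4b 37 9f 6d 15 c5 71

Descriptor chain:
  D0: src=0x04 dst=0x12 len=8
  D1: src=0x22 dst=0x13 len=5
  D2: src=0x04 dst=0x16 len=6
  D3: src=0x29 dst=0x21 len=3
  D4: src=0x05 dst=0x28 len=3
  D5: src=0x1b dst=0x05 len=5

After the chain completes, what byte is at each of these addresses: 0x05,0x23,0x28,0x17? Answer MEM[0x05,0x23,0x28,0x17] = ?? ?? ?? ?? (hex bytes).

D0: mem[0x12..0x19] <- [7a 1c a6 c9 0f bb 20 b6]
D1: mem[0x13..0x17] <- [72 d0 1b 4b 37]
D2: mem[0x16..0x1b] <- [7a 1c a6 c9 0f bb]
D3: mem[0x21..0x23] <- [15 c5 71]
D4: mem[0x28..0x2a] <- [1c a6 c9]
D5: mem[0x05..0x09] <- [bb fb 4b c0 bc]
query mem[0x05]=0xbb, mem[0x23]=0x71, mem[0x28]=0x1c, mem[0x17]=0x1c

MEM[0x05,0x23,0x28,0x17] = bb 71 1c 1c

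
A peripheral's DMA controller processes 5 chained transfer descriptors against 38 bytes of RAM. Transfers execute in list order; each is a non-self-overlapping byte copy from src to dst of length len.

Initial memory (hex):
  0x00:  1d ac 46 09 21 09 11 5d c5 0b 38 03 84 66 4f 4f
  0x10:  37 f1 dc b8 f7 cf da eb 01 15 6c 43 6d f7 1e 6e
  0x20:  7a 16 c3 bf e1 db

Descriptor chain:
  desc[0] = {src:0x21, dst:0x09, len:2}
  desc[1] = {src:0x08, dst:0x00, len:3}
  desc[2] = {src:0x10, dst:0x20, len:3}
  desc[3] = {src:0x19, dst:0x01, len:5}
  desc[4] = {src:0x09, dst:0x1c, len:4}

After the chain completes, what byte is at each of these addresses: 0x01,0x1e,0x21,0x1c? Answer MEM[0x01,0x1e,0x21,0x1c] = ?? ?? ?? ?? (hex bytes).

#0 dst[0x09+2] := {0x16,0xc3}
#1 dst[0x00+3] := {0xc5,0x16,0xc3}
#2 dst[0x20+3] := {0x37,0xf1,0xdc}
#3 dst[0x01+5] := {0x15,0x6c,0x43,0x6d,0xf7}
#4 dst[0x1c+4] := {0x16,0xc3,0x03,0x84}
query mem[0x01]=0x15, mem[0x1e]=0x03, mem[0x21]=0xf1, mem[0x1c]=0x16

MEM[0x01,0x1e,0x21,0x1c] = 15 03 f1 16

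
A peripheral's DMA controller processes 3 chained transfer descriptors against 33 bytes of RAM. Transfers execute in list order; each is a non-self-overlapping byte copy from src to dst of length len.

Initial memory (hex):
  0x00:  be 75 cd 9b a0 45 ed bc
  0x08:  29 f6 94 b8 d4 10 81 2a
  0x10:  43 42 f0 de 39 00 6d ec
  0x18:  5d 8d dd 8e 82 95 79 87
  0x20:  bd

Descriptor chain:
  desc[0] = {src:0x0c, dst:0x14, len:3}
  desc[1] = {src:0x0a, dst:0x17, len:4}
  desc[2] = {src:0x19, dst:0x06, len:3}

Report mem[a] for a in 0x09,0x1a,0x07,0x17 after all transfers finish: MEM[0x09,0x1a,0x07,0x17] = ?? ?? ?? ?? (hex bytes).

#0 dst[0x14+3] := {0xd4,0x10,0x81}
#1 dst[0x17+4] := {0x94,0xb8,0xd4,0x10}
#2 dst[0x06+3] := {0xd4,0x10,0x8e}
query mem[0x09]=0xf6, mem[0x1a]=0x10, mem[0x07]=0x10, mem[0x17]=0x94

MEM[0x09,0x1a,0x07,0x17] = f6 10 10 94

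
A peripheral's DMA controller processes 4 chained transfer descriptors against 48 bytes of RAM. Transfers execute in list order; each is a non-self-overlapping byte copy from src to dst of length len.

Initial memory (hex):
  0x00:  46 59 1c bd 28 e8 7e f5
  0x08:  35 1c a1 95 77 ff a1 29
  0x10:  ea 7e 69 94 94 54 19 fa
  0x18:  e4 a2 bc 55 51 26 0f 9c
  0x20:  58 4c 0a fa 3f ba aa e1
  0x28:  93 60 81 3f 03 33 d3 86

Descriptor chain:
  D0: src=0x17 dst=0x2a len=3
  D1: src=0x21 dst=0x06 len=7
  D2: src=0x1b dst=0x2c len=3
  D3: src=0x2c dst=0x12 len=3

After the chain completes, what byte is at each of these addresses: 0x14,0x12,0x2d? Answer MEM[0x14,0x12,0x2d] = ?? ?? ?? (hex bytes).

D0: mem[0x2a..0x2c] <- [fa e4 a2]
D1: mem[0x06..0x0c] <- [4c 0a fa 3f ba aa e1]
D2: mem[0x2c..0x2e] <- [55 51 26]
D3: mem[0x12..0x14] <- [55 51 26]
query mem[0x14]=0x26, mem[0x12]=0x55, mem[0x2d]=0x51

MEM[0x14,0x12,0x2d] = 26 55 51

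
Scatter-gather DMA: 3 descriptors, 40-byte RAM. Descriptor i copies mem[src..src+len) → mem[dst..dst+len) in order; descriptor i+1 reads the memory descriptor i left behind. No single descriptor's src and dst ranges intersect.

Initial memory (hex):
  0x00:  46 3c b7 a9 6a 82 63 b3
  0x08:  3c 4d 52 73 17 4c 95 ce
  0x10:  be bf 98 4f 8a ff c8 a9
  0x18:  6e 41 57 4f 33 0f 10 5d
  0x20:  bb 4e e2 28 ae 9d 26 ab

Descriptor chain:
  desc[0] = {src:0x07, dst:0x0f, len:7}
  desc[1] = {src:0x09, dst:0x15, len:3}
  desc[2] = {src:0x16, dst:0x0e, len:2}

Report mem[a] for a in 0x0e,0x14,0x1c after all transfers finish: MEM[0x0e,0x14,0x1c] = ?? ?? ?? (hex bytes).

MEM[0x0e,0x14,0x1c] = 52 17 33

  after D0: wrote 7B at 0x0f = b33c4d5273174c
  after D1: wrote 3B at 0x15 = 4d5273
  after D2: wrote 2B at 0x0e = 5273
query mem[0x0e]=0x52, mem[0x14]=0x17, mem[0x1c]=0x33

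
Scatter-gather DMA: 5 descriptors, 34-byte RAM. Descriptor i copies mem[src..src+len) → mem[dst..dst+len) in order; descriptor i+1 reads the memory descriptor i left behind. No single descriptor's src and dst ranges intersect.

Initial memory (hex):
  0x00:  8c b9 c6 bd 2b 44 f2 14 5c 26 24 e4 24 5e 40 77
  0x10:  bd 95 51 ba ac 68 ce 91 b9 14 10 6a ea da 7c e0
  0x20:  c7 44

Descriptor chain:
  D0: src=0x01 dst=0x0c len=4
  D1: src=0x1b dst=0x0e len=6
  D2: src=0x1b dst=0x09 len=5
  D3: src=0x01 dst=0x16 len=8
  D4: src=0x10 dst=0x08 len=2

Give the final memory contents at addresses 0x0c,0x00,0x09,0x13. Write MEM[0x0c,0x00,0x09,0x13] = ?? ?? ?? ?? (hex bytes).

MEM[0x0c,0x00,0x09,0x13] = 7c 8c 7c c7

[0] 0x01->0x0c len=4 : b9 c6 bd 2b
[1] 0x1b->0x0e len=6 : 6a ea da 7c e0 c7
[2] 0x1b->0x09 len=5 : 6a ea da 7c e0
[3] 0x01->0x16 len=8 : b9 c6 bd 2b 44 f2 14 5c
[4] 0x10->0x08 len=2 : da 7c
query mem[0x0c]=0x7c, mem[0x00]=0x8c, mem[0x09]=0x7c, mem[0x13]=0xc7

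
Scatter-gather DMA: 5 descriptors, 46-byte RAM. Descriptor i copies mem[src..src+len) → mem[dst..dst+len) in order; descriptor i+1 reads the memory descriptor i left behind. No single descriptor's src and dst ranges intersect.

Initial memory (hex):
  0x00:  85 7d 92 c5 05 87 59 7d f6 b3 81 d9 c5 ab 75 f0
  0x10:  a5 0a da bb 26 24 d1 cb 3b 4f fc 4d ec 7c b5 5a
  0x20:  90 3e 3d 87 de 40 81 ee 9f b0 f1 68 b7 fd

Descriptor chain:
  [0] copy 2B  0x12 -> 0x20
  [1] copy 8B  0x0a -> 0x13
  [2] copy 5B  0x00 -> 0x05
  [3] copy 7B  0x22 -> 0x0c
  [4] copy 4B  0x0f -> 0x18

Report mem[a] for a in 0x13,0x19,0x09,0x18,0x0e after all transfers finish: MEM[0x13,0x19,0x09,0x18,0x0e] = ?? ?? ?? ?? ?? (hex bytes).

#0 dst[0x20+2] := {0xda,0xbb}
#1 dst[0x13+8] := {0x81,0xd9,0xc5,0xab,0x75,0xf0,0xa5,0x0a}
#2 dst[0x05+5] := {0x85,0x7d,0x92,0xc5,0x05}
#3 dst[0x0c+7] := {0x3d,0x87,0xde,0x40,0x81,0xee,0x9f}
#4 dst[0x18+4] := {0x40,0x81,0xee,0x9f}
query mem[0x13]=0x81, mem[0x19]=0x81, mem[0x09]=0x05, mem[0x18]=0x40, mem[0x0e]=0xde

MEM[0x13,0x19,0x09,0x18,0x0e] = 81 81 05 40 de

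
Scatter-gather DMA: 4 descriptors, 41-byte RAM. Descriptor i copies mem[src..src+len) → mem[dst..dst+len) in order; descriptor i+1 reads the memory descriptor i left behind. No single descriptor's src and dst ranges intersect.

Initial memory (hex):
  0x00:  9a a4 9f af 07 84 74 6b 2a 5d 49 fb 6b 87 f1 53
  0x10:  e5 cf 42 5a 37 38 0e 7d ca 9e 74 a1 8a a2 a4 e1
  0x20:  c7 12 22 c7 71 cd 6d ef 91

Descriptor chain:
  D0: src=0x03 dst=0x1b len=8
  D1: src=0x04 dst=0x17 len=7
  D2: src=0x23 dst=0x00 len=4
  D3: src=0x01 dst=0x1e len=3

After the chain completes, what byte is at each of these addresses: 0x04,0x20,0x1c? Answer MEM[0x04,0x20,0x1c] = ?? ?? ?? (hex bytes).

MEM[0x04,0x20,0x1c] = 07 6d 5d

D0: mem[0x1b..0x22] <- [af 07 84 74 6b 2a 5d 49]
D1: mem[0x17..0x1d] <- [07 84 74 6b 2a 5d 49]
D2: mem[0x00..0x03] <- [c7 71 cd 6d]
D3: mem[0x1e..0x20] <- [71 cd 6d]
query mem[0x04]=0x07, mem[0x20]=0x6d, mem[0x1c]=0x5d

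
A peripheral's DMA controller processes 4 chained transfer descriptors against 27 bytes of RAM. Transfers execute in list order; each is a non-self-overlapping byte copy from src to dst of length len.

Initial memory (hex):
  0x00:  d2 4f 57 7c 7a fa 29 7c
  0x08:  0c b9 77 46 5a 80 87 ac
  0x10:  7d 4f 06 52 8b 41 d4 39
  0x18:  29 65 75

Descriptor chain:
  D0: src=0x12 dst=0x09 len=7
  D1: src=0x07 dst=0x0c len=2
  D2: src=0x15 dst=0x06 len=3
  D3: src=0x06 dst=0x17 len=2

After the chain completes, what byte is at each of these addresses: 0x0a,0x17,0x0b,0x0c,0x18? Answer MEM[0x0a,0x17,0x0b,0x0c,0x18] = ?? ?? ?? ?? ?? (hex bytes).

[0] 0x12->0x09 len=7 : 06 52 8b 41 d4 39 29
[1] 0x07->0x0c len=2 : 7c 0c
[2] 0x15->0x06 len=3 : 41 d4 39
[3] 0x06->0x17 len=2 : 41 d4
query mem[0x0a]=0x52, mem[0x17]=0x41, mem[0x0b]=0x8b, mem[0x0c]=0x7c, mem[0x18]=0xd4

MEM[0x0a,0x17,0x0b,0x0c,0x18] = 52 41 8b 7c d4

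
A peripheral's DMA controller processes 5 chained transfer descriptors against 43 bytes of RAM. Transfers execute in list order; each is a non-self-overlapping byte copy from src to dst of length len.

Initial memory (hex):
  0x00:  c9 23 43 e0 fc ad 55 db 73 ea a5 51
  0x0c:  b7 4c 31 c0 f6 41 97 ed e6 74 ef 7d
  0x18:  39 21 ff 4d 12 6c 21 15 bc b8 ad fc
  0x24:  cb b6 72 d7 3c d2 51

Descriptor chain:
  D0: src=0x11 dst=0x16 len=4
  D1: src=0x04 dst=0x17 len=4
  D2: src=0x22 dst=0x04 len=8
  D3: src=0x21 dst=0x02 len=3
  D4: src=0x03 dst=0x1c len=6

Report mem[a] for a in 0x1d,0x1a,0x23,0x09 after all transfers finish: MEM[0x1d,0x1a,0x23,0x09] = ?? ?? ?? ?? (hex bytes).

MEM[0x1d,0x1a,0x23,0x09] = fc db fc d7

#0 dst[0x16+4] := {0x41,0x97,0xed,0xe6}
#1 dst[0x17+4] := {0xfc,0xad,0x55,0xdb}
#2 dst[0x04+8] := {0xad,0xfc,0xcb,0xb6,0x72,0xd7,0x3c,0xd2}
#3 dst[0x02+3] := {0xb8,0xad,0xfc}
#4 dst[0x1c+6] := {0xad,0xfc,0xfc,0xcb,0xb6,0x72}
query mem[0x1d]=0xfc, mem[0x1a]=0xdb, mem[0x23]=0xfc, mem[0x09]=0xd7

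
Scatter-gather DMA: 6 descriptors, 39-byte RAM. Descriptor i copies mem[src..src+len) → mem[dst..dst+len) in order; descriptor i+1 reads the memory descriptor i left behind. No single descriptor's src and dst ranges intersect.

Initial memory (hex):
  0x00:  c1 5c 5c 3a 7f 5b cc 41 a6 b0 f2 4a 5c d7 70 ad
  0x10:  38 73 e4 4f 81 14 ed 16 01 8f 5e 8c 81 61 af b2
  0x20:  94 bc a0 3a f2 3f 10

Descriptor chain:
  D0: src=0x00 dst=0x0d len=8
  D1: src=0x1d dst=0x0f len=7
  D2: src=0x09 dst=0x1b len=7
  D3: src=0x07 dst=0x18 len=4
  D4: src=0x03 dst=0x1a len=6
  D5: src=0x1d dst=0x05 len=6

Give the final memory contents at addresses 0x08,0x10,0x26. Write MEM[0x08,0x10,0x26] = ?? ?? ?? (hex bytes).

  after D0: wrote 8B at 0x0d = c15c5c3a7f5bcc41
  after D1: wrote 7B at 0x0f = 61afb294bca03a
  after D2: wrote 7B at 0x1b = b0f24a5cc15c61
  after D3: wrote 4B at 0x18 = 41a6b0f2
  after D4: wrote 6B at 0x1a = 3a7f5bcc41a6
  after D5: wrote 6B at 0x05 = cc41a65c61a0
query mem[0x08]=0x5c, mem[0x10]=0xaf, mem[0x26]=0x10

MEM[0x08,0x10,0x26] = 5c af 10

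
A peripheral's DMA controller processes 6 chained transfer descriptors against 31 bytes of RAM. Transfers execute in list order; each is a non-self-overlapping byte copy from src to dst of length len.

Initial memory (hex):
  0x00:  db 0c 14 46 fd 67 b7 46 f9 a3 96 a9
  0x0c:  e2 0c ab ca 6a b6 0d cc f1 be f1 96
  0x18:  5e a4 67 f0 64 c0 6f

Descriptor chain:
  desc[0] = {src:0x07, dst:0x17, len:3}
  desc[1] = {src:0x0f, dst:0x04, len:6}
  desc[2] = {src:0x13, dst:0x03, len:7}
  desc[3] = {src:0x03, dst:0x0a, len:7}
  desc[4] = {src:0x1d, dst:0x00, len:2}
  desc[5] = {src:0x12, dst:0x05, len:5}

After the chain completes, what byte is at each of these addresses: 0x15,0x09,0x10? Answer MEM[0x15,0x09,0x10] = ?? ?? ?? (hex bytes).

MEM[0x15,0x09,0x10] = be f1 a3

D0: mem[0x17..0x19] <- [46 f9 a3]
D1: mem[0x04..0x09] <- [ca 6a b6 0d cc f1]
D2: mem[0x03..0x09] <- [cc f1 be f1 46 f9 a3]
D3: mem[0x0a..0x10] <- [cc f1 be f1 46 f9 a3]
D4: mem[0x00..0x01] <- [c0 6f]
D5: mem[0x05..0x09] <- [0d cc f1 be f1]
query mem[0x15]=0xbe, mem[0x09]=0xf1, mem[0x10]=0xa3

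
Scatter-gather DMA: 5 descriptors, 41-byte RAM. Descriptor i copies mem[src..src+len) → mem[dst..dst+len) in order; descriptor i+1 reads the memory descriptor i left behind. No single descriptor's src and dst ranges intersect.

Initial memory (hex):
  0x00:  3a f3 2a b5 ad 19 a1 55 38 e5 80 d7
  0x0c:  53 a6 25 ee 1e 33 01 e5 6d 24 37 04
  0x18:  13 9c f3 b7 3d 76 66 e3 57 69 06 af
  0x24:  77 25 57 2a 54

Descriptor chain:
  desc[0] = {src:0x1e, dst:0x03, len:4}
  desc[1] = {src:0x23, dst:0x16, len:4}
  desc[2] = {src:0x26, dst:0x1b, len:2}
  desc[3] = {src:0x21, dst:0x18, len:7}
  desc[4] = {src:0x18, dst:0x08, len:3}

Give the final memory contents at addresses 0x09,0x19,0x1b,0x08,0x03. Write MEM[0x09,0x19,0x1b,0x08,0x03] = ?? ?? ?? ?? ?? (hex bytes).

D0: mem[0x03..0x06] <- [66 e3 57 69]
D1: mem[0x16..0x19] <- [af 77 25 57]
D2: mem[0x1b..0x1c] <- [57 2a]
D3: mem[0x18..0x1e] <- [69 06 af 77 25 57 2a]
D4: mem[0x08..0x0a] <- [69 06 af]
query mem[0x09]=0x06, mem[0x19]=0x06, mem[0x1b]=0x77, mem[0x08]=0x69, mem[0x03]=0x66

MEM[0x09,0x19,0x1b,0x08,0x03] = 06 06 77 69 66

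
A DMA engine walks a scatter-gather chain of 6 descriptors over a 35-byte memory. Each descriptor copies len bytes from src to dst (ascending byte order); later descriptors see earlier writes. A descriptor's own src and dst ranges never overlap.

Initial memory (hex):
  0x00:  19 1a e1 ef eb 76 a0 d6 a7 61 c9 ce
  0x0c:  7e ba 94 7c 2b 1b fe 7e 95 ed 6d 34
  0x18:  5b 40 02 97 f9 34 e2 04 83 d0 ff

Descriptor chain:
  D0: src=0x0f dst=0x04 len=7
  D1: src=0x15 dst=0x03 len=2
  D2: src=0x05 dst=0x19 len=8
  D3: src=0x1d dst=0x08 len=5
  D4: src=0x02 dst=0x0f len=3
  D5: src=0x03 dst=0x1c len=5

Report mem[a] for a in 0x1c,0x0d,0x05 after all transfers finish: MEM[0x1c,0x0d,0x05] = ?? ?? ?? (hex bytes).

MEM[0x1c,0x0d,0x05] = ed ba 2b

  after D0: wrote 7B at 0x04 = 7c2b1bfe7e95ed
  after D1: wrote 2B at 0x03 = ed6d
  after D2: wrote 8B at 0x19 = 2b1bfe7e95edce7e
  after D3: wrote 5B at 0x08 = 95edce7ed0
  after D4: wrote 3B at 0x0f = e1ed6d
  after D5: wrote 5B at 0x1c = ed6d2b1bfe
query mem[0x1c]=0xed, mem[0x0d]=0xba, mem[0x05]=0x2b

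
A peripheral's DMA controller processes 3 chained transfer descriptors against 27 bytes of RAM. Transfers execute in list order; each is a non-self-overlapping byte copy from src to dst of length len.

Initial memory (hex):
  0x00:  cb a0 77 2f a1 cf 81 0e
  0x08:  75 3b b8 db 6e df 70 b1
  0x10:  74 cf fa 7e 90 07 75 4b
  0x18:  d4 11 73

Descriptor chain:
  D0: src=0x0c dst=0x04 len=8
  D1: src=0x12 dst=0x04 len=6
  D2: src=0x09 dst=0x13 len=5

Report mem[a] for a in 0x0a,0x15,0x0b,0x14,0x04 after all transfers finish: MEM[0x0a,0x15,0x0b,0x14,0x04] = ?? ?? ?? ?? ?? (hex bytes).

MEM[0x0a,0x15,0x0b,0x14,0x04] = fa 7e 7e fa fa

#0 dst[0x04+8] := {0x6e,0xdf,0x70,0xb1,0x74,0xcf,0xfa,0x7e}
#1 dst[0x04+6] := {0xfa,0x7e,0x90,0x07,0x75,0x4b}
#2 dst[0x13+5] := {0x4b,0xfa,0x7e,0x6e,0xdf}
query mem[0x0a]=0xfa, mem[0x15]=0x7e, mem[0x0b]=0x7e, mem[0x14]=0xfa, mem[0x04]=0xfa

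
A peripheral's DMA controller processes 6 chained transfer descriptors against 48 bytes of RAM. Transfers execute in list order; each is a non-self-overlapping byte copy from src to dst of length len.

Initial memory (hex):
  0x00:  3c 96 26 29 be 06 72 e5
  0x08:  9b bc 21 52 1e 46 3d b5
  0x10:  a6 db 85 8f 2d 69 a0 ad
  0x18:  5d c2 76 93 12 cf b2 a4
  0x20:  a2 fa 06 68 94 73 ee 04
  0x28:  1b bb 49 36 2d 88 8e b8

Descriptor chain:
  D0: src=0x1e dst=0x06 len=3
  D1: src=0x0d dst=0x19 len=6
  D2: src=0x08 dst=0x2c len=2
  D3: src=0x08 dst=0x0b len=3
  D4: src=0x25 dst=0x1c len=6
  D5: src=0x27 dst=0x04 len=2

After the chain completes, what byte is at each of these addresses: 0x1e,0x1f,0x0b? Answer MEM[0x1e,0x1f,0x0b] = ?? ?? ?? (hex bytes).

MEM[0x1e,0x1f,0x0b] = 04 1b a2

[0] 0x1e->0x06 len=3 : b2 a4 a2
[1] 0x0d->0x19 len=6 : 46 3d b5 a6 db 85
[2] 0x08->0x2c len=2 : a2 bc
[3] 0x08->0x0b len=3 : a2 bc 21
[4] 0x25->0x1c len=6 : 73 ee 04 1b bb 49
[5] 0x27->0x04 len=2 : 04 1b
query mem[0x1e]=0x04, mem[0x1f]=0x1b, mem[0x0b]=0xa2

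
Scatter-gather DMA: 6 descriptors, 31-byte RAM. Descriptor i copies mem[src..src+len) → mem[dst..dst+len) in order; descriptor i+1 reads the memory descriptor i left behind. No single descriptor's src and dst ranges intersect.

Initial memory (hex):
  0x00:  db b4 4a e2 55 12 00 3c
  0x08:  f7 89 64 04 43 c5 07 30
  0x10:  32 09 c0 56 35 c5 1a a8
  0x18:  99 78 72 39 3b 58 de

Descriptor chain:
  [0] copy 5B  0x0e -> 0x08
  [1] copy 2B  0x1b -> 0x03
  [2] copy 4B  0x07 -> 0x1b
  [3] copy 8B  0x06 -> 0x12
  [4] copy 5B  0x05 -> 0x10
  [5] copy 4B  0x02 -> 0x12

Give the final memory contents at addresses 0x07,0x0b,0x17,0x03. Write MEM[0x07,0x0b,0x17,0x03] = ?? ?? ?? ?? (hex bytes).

MEM[0x07,0x0b,0x17,0x03] = 3c 09 09 39

  after D0: wrote 5B at 0x08 = 07303209c0
  after D1: wrote 2B at 0x03 = 393b
  after D2: wrote 4B at 0x1b = 3c073032
  after D3: wrote 8B at 0x12 = 003c07303209c0c5
  after D4: wrote 5B at 0x10 = 12003c0730
  after D5: wrote 4B at 0x12 = 4a393b12
query mem[0x07]=0x3c, mem[0x0b]=0x09, mem[0x17]=0x09, mem[0x03]=0x39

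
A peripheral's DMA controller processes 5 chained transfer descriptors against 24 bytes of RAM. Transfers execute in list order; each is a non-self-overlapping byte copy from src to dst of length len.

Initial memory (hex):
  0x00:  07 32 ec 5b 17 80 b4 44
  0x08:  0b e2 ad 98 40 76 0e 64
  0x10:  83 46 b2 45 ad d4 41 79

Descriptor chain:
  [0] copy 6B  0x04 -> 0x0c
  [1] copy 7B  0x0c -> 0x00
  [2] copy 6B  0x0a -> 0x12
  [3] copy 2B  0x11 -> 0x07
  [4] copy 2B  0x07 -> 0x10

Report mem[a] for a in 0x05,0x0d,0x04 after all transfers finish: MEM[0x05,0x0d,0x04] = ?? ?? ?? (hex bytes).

#0 dst[0x0c+6] := {0x17,0x80,0xb4,0x44,0x0b,0xe2}
#1 dst[0x00+7] := {0x17,0x80,0xb4,0x44,0x0b,0xe2,0xb2}
#2 dst[0x12+6] := {0xad,0x98,0x17,0x80,0xb4,0x44}
#3 dst[0x07+2] := {0xe2,0xad}
#4 dst[0x10+2] := {0xe2,0xad}
query mem[0x05]=0xe2, mem[0x0d]=0x80, mem[0x04]=0x0b

MEM[0x05,0x0d,0x04] = e2 80 0b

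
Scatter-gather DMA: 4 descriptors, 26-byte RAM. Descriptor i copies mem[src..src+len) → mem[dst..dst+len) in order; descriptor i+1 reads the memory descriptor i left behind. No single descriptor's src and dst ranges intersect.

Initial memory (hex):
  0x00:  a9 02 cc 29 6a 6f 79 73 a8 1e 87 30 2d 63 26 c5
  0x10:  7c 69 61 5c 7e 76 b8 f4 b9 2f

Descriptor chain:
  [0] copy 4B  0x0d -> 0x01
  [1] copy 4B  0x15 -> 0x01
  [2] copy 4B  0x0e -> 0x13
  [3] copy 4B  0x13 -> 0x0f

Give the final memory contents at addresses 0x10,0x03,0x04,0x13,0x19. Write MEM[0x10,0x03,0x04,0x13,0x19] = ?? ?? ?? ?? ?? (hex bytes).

MEM[0x10,0x03,0x04,0x13,0x19] = c5 f4 b9 26 2f

D0: mem[0x01..0x04] <- [63 26 c5 7c]
D1: mem[0x01..0x04] <- [76 b8 f4 b9]
D2: mem[0x13..0x16] <- [26 c5 7c 69]
D3: mem[0x0f..0x12] <- [26 c5 7c 69]
query mem[0x10]=0xc5, mem[0x03]=0xf4, mem[0x04]=0xb9, mem[0x13]=0x26, mem[0x19]=0x2f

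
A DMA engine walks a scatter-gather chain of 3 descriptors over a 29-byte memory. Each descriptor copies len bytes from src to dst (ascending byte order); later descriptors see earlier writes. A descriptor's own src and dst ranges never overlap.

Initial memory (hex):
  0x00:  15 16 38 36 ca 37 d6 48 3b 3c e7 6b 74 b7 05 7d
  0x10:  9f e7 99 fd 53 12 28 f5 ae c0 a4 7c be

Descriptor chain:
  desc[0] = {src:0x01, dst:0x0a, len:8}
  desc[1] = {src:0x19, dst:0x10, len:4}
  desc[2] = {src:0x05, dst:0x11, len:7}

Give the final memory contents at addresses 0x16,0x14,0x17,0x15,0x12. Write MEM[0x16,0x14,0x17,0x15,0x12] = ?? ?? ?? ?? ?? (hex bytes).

MEM[0x16,0x14,0x17,0x15,0x12] = 16 3b 38 3c d6

D0: mem[0x0a..0x11] <- [16 38 36 ca 37 d6 48 3b]
D1: mem[0x10..0x13] <- [c0 a4 7c be]
D2: mem[0x11..0x17] <- [37 d6 48 3b 3c 16 38]
query mem[0x16]=0x16, mem[0x14]=0x3b, mem[0x17]=0x38, mem[0x15]=0x3c, mem[0x12]=0xd6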